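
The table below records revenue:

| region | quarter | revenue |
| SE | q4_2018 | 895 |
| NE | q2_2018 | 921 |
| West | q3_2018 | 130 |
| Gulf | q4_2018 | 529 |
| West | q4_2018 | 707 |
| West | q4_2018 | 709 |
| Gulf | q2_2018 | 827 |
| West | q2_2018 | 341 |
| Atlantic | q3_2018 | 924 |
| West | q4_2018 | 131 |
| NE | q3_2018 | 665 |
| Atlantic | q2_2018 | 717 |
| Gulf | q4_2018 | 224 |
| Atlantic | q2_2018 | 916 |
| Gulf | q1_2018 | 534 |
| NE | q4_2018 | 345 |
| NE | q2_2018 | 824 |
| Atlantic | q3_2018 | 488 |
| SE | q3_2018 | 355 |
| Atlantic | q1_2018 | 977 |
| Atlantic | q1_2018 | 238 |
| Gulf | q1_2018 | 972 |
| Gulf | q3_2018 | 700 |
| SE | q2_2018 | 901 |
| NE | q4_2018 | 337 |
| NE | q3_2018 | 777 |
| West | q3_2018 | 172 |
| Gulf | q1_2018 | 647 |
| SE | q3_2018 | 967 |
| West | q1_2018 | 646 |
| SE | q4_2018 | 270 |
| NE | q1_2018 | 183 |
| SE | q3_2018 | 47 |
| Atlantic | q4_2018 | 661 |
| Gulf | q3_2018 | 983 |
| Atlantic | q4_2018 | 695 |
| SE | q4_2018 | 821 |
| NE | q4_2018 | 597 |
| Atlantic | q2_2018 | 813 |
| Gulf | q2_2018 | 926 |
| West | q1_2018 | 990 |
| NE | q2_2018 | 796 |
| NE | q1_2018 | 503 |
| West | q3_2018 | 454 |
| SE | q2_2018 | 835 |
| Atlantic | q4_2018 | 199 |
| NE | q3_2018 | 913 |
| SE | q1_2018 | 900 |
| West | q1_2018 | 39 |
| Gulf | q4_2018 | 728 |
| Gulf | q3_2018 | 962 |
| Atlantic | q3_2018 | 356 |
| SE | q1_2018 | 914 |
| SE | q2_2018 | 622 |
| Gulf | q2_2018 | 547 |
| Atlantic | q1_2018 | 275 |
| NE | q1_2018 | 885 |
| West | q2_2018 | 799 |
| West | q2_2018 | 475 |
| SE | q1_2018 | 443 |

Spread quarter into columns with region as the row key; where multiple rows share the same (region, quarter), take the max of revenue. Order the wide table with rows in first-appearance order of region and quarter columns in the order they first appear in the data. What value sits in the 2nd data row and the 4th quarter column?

With rows in first-appearance order of region, row 2 is region=NE. quarter columns in first-appearance order: q4_2018, q2_2018, q3_2018, q1_2018; column 4 is q1_2018.
Long rows with region=NE, quarter=q1_2018: max(183, 503, 885) = 885.

885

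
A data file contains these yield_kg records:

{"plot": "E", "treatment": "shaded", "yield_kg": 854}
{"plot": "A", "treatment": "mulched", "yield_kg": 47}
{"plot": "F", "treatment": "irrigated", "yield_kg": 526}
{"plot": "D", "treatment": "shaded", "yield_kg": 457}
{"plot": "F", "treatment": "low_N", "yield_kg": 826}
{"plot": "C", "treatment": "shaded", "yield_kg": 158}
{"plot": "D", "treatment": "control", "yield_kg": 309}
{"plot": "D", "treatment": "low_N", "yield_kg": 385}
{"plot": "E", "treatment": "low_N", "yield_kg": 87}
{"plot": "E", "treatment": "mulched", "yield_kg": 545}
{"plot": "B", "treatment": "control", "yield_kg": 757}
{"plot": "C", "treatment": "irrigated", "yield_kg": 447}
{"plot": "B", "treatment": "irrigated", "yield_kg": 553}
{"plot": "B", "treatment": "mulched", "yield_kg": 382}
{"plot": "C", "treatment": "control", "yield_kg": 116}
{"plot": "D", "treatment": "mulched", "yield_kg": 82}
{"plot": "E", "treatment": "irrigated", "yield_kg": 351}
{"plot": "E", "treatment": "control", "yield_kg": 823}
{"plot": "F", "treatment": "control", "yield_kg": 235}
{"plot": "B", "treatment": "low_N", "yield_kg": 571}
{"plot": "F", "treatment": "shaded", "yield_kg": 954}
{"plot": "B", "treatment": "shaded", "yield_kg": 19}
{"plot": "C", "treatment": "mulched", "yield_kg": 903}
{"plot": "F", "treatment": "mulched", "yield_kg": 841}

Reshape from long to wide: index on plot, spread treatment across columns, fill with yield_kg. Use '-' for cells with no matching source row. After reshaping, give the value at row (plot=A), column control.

No long-format row has plot=A and treatment=control, so the cell is -.

-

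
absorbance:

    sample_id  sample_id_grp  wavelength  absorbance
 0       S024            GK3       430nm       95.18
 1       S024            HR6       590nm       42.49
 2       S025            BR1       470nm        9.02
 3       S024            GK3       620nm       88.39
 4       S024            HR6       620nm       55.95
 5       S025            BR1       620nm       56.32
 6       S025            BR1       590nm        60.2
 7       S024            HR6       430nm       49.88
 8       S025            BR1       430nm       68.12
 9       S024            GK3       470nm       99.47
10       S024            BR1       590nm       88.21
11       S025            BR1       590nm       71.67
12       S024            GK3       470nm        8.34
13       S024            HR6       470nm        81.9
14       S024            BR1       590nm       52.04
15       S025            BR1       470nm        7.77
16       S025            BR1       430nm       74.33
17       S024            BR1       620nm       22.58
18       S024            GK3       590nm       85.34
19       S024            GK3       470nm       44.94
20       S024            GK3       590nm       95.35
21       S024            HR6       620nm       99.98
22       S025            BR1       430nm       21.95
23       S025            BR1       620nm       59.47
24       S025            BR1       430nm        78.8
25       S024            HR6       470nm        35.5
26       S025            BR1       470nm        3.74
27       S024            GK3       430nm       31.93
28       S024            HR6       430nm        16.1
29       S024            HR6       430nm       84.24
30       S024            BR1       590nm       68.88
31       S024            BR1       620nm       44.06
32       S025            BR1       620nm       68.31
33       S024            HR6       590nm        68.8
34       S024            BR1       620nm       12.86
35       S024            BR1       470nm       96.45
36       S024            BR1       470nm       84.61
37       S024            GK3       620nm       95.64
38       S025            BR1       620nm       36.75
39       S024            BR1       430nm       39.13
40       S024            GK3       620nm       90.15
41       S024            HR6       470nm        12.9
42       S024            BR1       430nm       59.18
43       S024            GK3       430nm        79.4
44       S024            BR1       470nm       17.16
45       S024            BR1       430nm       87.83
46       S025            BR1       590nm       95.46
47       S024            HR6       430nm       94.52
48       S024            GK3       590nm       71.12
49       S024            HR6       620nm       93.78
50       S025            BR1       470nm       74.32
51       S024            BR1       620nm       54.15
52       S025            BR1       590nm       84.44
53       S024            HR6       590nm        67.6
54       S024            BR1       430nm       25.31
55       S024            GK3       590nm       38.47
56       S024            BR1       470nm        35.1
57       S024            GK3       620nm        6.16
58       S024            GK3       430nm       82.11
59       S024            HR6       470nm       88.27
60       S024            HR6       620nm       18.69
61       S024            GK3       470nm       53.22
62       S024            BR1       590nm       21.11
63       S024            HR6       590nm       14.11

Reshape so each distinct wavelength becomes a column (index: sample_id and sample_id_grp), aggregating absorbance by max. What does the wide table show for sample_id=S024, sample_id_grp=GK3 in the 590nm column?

Rows with sample_id=S024, sample_id_grp=GK3 and wavelength=590nm: absorbance values are 85.34, 95.35, 71.12, 38.47.
max(85.34, 95.35, 71.12, 38.47) = 95.35.

95.35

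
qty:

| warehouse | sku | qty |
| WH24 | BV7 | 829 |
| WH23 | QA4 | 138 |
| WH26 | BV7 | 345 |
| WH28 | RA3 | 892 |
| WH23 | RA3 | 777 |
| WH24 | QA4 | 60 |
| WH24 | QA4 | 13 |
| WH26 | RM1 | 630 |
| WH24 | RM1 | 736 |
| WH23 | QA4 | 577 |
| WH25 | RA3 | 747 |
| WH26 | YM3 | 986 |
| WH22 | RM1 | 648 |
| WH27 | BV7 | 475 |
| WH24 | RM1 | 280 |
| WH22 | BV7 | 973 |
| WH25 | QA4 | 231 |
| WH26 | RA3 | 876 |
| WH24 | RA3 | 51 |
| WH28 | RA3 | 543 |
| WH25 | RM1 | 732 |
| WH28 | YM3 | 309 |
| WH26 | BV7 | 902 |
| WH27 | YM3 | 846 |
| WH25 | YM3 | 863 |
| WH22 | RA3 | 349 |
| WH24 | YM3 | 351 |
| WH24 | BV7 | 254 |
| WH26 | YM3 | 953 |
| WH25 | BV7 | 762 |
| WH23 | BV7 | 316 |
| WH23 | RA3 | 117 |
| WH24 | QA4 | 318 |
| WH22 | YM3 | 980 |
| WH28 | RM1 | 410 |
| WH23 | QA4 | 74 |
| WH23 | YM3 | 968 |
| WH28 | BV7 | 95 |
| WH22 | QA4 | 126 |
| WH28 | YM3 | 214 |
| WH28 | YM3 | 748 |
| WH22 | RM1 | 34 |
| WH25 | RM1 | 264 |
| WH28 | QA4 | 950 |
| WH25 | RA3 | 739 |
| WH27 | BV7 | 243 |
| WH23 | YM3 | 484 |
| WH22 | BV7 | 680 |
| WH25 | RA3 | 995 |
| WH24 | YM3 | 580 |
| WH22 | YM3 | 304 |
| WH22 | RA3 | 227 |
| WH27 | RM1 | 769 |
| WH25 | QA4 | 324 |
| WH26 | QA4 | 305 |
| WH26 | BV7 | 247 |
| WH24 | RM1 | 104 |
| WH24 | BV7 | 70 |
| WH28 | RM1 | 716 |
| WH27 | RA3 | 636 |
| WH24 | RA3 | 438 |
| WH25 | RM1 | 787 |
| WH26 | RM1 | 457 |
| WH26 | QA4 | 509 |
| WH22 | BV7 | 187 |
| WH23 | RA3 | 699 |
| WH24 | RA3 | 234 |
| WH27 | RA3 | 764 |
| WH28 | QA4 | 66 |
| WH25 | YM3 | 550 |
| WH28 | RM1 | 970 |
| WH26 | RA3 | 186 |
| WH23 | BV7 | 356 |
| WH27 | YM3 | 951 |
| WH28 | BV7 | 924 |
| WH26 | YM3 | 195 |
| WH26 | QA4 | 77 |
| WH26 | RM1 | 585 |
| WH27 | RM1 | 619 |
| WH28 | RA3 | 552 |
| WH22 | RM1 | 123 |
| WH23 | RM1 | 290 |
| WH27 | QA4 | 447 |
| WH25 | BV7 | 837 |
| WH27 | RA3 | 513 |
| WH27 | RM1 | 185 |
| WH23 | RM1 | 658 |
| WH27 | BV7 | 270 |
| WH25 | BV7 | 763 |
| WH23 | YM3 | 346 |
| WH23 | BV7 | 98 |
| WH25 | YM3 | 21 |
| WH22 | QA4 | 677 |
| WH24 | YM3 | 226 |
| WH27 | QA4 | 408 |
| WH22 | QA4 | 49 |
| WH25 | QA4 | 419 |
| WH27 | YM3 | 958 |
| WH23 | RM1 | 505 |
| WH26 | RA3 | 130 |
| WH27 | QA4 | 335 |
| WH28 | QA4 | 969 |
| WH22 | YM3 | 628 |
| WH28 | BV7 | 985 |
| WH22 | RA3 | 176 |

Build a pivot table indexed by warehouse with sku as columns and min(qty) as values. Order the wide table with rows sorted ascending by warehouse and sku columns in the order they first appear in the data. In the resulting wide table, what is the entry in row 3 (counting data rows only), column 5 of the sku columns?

With rows sorted ascending by warehouse, row 3 is warehouse=WH24. sku columns in first-appearance order: BV7, QA4, RA3, RM1, YM3; column 5 is YM3.
Long rows with warehouse=WH24, sku=YM3: min(351, 580, 226) = 226.

226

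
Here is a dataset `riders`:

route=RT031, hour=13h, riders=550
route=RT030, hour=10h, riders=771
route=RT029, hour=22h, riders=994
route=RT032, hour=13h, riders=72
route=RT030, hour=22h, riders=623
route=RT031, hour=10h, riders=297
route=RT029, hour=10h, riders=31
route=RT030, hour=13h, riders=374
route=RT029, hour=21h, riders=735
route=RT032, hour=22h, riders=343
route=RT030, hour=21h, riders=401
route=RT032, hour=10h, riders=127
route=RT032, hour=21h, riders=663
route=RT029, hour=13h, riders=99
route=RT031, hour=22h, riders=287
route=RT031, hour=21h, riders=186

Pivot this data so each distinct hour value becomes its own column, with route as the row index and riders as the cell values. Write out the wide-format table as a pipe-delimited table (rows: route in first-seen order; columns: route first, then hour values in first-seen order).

| route | 13h | 10h | 22h | 21h |
| RT031 | 550 | 297 | 287 | 186 |
| RT030 | 374 | 771 | 623 | 401 |
| RT029 | 99 | 31 | 994 | 735 |
| RT032 | 72 | 127 | 343 | 663 |

Columns: route plus the 4 distinct hour values (13h, 10h, 22h, 21h).
For example, row RT031 column 13h takes riders=550 from the long row (RT031, 13h).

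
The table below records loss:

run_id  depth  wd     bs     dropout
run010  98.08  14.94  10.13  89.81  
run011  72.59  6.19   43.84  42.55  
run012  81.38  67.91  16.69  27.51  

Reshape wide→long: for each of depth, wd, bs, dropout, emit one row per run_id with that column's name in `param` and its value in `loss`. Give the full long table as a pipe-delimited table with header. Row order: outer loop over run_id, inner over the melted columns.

| run_id | param | loss |
| run010 | depth | 98.08 |
| run010 | wd | 14.94 |
| run010 | bs | 10.13 |
| run010 | dropout | 89.81 |
| run011 | depth | 72.59 |
| run011 | wd | 6.19 |
| run011 | bs | 43.84 |
| run011 | dropout | 42.55 |
| run012 | depth | 81.38 |
| run012 | wd | 67.91 |
| run012 | bs | 16.69 |
| run012 | dropout | 27.51 |

Each (run_id, column) pair becomes one row: 3 × 4 = 12 rows.
For example, (run010, depth) → loss=98.08.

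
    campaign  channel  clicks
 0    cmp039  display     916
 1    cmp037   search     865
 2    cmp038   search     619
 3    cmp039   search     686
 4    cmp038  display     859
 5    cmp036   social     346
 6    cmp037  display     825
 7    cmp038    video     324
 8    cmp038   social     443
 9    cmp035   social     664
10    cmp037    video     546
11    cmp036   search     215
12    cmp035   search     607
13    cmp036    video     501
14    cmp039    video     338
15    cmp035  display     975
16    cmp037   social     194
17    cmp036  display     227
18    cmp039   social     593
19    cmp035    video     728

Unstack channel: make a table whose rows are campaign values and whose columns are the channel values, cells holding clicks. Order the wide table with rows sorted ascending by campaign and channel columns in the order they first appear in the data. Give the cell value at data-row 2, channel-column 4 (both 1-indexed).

With rows sorted ascending by campaign, row 2 is campaign=cmp036. channel columns in first-appearance order: display, search, social, video; column 4 is video.
Long rows with campaign=cmp036, channel=video: clicks = 501.

501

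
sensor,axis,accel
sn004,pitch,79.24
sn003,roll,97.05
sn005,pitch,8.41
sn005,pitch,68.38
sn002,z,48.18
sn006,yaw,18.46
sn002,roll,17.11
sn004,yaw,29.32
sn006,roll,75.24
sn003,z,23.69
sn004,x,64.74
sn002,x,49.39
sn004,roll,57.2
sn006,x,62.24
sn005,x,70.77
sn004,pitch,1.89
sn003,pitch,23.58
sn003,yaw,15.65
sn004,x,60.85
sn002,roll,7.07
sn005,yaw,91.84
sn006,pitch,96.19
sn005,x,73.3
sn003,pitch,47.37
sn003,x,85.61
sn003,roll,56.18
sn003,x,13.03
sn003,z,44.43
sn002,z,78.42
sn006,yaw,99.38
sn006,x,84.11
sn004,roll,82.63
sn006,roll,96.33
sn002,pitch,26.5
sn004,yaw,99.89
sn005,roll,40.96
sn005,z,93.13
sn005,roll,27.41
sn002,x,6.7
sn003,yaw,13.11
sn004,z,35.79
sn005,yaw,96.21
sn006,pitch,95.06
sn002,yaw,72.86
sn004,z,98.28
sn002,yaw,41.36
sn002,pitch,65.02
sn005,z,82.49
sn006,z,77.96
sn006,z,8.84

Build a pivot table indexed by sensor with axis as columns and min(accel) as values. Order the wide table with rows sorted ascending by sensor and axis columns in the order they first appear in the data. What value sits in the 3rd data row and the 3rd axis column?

With rows sorted ascending by sensor, row 3 is sensor=sn004. axis columns in first-appearance order: pitch, roll, z, yaw, x; column 3 is z.
Long rows with sensor=sn004, axis=z: min(35.79, 98.28) = 35.79.

35.79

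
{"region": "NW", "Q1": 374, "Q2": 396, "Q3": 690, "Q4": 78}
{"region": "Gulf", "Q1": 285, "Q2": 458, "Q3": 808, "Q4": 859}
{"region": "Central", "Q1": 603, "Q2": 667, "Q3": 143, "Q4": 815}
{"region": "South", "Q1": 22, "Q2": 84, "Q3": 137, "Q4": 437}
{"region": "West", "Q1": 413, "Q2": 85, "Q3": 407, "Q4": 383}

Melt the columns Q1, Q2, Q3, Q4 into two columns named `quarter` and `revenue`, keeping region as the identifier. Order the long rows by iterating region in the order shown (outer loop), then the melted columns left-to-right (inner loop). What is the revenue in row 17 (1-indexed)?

20 rows total (5 × 4). Row 17: index ⌊(17-1)/4⌋ = 4 into region → West; (17-1) mod 4 = 0 into the melted columns → Q1.
So row 17 is (West, Q1, 413); revenue = 413.

413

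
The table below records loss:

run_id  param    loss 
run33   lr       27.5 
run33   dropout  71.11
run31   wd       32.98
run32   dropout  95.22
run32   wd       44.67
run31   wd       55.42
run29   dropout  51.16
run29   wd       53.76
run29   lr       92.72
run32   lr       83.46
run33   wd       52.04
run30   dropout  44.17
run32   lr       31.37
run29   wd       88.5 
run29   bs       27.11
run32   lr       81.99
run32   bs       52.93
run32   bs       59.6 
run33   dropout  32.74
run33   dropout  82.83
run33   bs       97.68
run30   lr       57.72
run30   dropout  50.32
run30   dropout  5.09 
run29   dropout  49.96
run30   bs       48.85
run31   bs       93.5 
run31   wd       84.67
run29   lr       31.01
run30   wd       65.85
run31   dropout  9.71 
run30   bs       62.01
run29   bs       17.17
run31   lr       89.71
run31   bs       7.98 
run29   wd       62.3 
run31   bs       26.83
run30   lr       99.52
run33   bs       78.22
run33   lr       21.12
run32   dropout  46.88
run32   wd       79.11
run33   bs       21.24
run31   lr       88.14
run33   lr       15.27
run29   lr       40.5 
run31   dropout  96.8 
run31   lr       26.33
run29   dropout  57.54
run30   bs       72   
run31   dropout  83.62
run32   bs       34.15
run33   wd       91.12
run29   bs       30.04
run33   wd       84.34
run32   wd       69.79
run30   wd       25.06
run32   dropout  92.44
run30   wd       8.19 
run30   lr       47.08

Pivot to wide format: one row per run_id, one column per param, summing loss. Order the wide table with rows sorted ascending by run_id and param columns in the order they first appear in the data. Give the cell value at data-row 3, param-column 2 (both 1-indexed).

With rows sorted ascending by run_id, row 3 is run_id=run31. param columns in first-appearance order: lr, dropout, wd, bs; column 2 is dropout.
Long rows with run_id=run31, param=dropout: 9.71 + 96.8 + 83.62 = 190.13.

190.13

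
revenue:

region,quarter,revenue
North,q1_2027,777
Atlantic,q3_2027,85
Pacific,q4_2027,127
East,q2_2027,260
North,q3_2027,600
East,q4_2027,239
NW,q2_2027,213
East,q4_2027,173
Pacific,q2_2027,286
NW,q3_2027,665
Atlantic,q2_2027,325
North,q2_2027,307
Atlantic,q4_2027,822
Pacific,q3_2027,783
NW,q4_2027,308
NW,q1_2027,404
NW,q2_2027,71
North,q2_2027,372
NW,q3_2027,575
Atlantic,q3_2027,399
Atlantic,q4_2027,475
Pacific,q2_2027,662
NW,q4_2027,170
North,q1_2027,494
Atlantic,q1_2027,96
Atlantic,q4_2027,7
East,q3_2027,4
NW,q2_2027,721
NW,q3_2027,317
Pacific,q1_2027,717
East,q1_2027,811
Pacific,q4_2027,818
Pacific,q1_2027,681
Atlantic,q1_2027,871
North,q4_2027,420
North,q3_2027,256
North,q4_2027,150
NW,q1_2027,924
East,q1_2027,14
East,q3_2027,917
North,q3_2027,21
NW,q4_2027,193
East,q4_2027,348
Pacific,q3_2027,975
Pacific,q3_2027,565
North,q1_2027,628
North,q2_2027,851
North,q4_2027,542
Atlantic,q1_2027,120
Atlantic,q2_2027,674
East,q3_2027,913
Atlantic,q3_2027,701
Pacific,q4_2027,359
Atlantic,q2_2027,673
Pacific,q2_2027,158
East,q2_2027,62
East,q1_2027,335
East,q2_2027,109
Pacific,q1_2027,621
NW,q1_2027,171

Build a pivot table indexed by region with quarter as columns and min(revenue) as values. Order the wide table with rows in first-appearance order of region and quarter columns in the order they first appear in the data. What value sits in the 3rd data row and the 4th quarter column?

With rows in first-appearance order of region, row 3 is region=Pacific. quarter columns in first-appearance order: q1_2027, q3_2027, q4_2027, q2_2027; column 4 is q2_2027.
Long rows with region=Pacific, quarter=q2_2027: min(286, 662, 158) = 158.

158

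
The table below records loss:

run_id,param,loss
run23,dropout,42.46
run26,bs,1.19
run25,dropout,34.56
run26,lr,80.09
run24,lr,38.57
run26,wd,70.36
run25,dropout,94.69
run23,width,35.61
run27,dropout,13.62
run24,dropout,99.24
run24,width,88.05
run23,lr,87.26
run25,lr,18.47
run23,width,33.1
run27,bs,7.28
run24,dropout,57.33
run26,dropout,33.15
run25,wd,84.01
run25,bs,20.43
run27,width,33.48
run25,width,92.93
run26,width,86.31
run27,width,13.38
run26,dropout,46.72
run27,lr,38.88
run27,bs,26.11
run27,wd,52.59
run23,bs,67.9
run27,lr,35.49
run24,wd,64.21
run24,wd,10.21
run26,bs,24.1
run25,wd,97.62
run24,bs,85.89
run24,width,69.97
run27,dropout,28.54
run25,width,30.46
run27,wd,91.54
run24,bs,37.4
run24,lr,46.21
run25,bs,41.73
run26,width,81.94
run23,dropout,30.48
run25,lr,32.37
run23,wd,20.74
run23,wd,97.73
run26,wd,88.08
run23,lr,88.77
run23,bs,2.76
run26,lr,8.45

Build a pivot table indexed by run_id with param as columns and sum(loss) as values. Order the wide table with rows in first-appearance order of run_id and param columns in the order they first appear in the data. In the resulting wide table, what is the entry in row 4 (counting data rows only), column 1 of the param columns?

156.57

With rows in first-appearance order of run_id, row 4 is run_id=run24. param columns in first-appearance order: dropout, bs, lr, wd, width; column 1 is dropout.
Long rows with run_id=run24, param=dropout: 99.24 + 57.33 = 156.57.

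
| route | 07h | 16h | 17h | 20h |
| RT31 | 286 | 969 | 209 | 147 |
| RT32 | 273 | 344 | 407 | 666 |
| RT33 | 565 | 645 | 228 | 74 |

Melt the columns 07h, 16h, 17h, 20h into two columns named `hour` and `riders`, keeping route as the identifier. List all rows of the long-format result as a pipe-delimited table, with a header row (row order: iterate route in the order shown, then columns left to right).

| route | hour | riders |
| RT31 | 07h | 286 |
| RT31 | 16h | 969 |
| RT31 | 17h | 209 |
| RT31 | 20h | 147 |
| RT32 | 07h | 273 |
| RT32 | 16h | 344 |
| RT32 | 17h | 407 |
| RT32 | 20h | 666 |
| RT33 | 07h | 565 |
| RT33 | 16h | 645 |
| RT33 | 17h | 228 |
| RT33 | 20h | 74 |

Each (route, column) pair becomes one row: 3 × 4 = 12 rows.
For example, (RT31, 07h) → riders=286.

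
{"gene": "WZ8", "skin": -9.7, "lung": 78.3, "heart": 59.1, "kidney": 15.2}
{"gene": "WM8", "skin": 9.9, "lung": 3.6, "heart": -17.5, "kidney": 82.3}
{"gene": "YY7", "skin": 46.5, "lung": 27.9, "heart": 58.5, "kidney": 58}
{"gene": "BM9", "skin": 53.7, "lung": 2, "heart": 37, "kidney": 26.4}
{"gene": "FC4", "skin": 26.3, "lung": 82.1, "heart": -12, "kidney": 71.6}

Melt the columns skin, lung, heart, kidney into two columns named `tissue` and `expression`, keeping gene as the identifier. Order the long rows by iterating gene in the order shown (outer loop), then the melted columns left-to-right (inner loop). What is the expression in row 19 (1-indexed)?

-12

20 rows total (5 × 4). Row 19: index ⌊(19-1)/4⌋ = 4 into gene → FC4; (19-1) mod 4 = 2 into the melted columns → heart.
So row 19 is (FC4, heart, -12); expression = -12.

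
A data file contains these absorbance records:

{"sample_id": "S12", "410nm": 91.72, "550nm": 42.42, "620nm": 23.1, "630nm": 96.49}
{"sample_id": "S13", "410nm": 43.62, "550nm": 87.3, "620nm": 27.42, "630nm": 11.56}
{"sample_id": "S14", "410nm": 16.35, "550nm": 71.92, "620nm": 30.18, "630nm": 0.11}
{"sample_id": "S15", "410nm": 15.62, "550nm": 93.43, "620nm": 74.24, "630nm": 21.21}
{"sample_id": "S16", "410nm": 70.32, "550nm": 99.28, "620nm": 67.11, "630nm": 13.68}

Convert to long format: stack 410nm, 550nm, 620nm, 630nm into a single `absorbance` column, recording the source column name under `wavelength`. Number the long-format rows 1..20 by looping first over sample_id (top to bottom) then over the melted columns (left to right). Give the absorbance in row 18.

99.28

20 rows total (5 × 4). Row 18: index ⌊(18-1)/4⌋ = 4 into sample_id → S16; (18-1) mod 4 = 1 into the melted columns → 550nm.
So row 18 is (S16, 550nm, 99.28); absorbance = 99.28.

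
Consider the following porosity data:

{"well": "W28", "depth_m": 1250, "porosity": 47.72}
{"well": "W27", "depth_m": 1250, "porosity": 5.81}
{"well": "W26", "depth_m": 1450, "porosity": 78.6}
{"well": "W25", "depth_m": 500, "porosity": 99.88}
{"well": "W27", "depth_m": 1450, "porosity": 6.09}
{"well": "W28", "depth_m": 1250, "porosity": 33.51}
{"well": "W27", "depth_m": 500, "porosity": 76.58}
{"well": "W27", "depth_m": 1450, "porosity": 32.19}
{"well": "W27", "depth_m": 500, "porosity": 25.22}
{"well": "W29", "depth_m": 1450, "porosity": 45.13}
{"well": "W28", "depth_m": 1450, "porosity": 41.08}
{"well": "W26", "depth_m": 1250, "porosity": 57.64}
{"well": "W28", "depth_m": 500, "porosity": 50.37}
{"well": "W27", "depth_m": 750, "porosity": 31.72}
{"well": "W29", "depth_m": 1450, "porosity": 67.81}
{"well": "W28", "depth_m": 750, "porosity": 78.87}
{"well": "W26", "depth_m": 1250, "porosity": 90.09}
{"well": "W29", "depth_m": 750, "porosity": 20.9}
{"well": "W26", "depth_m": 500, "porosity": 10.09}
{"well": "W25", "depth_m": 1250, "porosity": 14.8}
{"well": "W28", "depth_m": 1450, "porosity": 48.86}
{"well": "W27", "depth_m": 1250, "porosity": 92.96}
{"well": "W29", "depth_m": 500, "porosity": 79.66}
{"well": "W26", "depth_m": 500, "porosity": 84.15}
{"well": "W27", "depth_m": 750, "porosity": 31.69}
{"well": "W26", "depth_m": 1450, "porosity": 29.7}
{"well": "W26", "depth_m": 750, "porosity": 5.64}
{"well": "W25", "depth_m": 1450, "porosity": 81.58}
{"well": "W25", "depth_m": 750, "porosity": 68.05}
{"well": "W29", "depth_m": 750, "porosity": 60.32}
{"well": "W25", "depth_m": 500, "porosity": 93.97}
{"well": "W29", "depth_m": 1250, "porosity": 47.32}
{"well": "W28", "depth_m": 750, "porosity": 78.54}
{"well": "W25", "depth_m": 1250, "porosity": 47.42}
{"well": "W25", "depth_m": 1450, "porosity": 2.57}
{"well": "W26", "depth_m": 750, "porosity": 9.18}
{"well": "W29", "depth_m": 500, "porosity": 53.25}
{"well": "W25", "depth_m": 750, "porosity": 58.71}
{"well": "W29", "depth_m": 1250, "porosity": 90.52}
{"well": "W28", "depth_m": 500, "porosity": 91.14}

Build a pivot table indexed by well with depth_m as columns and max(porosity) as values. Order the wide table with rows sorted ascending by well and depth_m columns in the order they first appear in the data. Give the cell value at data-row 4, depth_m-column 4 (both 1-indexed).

With rows sorted ascending by well, row 4 is well=W28. depth_m columns in first-appearance order: 1250, 1450, 500, 750; column 4 is 750.
Long rows with well=W28, depth_m=750: max(78.87, 78.54) = 78.87.

78.87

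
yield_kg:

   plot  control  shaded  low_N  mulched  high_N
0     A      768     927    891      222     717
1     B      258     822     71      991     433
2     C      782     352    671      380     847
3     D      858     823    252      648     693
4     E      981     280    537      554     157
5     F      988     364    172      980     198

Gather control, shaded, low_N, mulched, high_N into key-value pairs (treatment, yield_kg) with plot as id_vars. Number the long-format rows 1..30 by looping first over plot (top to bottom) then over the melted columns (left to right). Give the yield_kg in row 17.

823

30 rows total (6 × 5). Row 17: index ⌊(17-1)/5⌋ = 3 into plot → D; (17-1) mod 5 = 1 into the melted columns → shaded.
So row 17 is (D, shaded, 823); yield_kg = 823.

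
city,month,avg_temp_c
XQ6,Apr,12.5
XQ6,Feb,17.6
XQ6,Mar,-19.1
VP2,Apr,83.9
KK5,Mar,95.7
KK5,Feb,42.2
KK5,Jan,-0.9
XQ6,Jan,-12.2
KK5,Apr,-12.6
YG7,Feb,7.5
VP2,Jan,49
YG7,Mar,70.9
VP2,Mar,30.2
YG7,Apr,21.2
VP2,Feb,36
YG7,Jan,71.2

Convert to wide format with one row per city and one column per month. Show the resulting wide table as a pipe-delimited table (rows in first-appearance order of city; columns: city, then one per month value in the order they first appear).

Columns: city plus the 4 distinct month values (Apr, Feb, Mar, Jan).
For example, row XQ6 column Apr takes avg_temp_c=12.5 from the long row (XQ6, Apr).

| city | Apr | Feb | Mar | Jan |
| XQ6 | 12.5 | 17.6 | -19.1 | -12.2 |
| VP2 | 83.9 | 36 | 30.2 | 49 |
| KK5 | -12.6 | 42.2 | 95.7 | -0.9 |
| YG7 | 21.2 | 7.5 | 70.9 | 71.2 |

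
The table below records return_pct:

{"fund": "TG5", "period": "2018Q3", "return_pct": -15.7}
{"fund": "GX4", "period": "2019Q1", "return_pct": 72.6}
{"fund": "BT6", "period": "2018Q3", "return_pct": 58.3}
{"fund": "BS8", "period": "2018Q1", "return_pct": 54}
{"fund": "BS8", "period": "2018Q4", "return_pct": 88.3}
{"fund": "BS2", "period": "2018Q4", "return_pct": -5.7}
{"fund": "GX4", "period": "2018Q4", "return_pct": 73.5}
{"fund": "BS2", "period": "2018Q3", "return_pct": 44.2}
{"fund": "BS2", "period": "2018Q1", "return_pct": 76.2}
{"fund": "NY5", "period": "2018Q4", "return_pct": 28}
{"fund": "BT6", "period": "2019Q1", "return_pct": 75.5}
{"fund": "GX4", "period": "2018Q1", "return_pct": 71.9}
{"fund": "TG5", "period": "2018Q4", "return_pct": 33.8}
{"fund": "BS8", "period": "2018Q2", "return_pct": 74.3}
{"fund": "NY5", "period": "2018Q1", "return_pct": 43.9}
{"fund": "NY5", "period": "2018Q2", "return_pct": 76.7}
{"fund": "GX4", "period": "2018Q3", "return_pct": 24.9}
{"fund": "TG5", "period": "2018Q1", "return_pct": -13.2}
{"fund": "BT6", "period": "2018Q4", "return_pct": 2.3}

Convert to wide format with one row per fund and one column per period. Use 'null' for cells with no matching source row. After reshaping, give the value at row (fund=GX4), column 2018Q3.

The long row with fund=GX4, period=2018Q3 has return_pct=24.9.

24.9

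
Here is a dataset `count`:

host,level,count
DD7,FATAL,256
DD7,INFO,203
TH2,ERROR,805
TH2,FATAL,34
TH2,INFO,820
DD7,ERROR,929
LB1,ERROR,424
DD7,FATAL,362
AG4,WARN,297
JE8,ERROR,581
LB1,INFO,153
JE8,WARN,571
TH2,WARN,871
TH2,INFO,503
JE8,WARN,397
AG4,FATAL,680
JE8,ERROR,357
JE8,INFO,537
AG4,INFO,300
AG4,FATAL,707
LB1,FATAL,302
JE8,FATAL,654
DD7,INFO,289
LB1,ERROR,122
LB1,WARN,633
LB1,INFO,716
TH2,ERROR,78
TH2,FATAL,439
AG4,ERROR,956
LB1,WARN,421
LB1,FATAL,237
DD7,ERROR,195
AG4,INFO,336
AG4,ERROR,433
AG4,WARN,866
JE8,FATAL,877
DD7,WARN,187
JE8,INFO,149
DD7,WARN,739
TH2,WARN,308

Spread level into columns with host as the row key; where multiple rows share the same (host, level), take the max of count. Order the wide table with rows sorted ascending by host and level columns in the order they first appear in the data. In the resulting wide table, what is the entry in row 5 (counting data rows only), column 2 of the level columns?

820

With rows sorted ascending by host, row 5 is host=TH2. level columns in first-appearance order: FATAL, INFO, ERROR, WARN; column 2 is INFO.
Long rows with host=TH2, level=INFO: max(820, 503) = 820.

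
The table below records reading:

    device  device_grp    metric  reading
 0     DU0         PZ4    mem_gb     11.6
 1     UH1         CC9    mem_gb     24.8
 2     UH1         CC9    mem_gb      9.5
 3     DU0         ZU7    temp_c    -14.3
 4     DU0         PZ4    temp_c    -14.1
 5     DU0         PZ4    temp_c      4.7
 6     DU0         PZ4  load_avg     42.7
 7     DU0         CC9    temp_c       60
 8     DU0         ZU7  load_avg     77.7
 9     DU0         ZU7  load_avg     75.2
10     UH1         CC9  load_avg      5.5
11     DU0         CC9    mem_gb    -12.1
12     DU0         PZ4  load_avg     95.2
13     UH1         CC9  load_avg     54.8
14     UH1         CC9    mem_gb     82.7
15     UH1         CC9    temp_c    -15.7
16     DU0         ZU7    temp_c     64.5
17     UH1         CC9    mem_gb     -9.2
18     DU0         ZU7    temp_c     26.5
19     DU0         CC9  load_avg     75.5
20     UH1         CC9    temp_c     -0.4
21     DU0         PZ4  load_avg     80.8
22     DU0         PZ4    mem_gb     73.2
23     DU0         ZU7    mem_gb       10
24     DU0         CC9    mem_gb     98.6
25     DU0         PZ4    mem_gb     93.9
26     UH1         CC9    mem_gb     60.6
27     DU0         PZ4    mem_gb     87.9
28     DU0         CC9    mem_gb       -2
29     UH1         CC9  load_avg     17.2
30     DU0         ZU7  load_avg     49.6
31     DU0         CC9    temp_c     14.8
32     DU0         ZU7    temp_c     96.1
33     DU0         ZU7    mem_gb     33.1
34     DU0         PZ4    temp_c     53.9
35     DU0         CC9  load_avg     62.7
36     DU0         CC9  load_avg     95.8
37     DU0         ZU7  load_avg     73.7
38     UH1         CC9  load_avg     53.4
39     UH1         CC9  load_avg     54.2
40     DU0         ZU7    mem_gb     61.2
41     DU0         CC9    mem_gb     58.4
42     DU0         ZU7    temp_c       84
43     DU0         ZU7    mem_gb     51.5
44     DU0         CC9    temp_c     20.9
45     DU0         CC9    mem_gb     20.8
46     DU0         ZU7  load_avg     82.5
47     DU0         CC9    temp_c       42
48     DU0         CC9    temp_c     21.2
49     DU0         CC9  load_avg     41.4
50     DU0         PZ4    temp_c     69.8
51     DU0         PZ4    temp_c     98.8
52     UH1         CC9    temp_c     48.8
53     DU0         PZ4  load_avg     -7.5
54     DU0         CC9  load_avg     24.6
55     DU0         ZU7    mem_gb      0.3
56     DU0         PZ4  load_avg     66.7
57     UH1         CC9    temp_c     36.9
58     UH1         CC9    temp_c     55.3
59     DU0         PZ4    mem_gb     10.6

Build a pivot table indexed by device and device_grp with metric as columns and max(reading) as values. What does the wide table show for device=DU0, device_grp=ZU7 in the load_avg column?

82.5

Rows with device=DU0, device_grp=ZU7 and metric=load_avg: reading values are 77.7, 75.2, 49.6, 73.7, 82.5.
max(77.7, 75.2, 49.6, 73.7, 82.5) = 82.5.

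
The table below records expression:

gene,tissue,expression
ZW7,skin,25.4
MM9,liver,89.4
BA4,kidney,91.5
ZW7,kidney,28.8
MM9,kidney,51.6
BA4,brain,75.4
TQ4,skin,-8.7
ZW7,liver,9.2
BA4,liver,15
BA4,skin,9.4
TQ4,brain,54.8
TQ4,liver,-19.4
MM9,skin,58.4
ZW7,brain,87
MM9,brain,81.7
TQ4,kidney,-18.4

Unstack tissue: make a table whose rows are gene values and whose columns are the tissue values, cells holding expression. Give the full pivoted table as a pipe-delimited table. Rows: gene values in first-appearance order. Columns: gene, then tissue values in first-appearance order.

| gene | skin | liver | kidney | brain |
| ZW7 | 25.4 | 9.2 | 28.8 | 87 |
| MM9 | 58.4 | 89.4 | 51.6 | 81.7 |
| BA4 | 9.4 | 15 | 91.5 | 75.4 |
| TQ4 | -8.7 | -19.4 | -18.4 | 54.8 |

Columns: gene plus the 4 distinct tissue values (skin, liver, kidney, brain).
For example, row ZW7 column skin takes expression=25.4 from the long row (ZW7, skin).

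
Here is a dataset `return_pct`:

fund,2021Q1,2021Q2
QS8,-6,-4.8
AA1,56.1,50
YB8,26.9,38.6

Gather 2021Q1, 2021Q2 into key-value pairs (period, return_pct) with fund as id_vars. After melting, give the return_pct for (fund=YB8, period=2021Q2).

38.6

Unpivoting turns each (fund, wide-column) pair into one long row.
The wide cell at row YB8, column 2021Q2 holds 38.6, so the long row (YB8, 2021Q2) has return_pct=38.6.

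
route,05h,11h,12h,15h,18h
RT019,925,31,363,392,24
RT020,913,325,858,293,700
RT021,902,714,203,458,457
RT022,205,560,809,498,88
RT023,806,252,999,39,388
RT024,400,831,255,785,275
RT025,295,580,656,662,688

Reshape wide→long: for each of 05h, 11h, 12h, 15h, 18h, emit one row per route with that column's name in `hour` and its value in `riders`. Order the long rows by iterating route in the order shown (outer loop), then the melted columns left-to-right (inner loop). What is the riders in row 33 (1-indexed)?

35 rows total (7 × 5). Row 33: index ⌊(33-1)/5⌋ = 6 into route → RT025; (33-1) mod 5 = 2 into the melted columns → 12h.
So row 33 is (RT025, 12h, 656); riders = 656.

656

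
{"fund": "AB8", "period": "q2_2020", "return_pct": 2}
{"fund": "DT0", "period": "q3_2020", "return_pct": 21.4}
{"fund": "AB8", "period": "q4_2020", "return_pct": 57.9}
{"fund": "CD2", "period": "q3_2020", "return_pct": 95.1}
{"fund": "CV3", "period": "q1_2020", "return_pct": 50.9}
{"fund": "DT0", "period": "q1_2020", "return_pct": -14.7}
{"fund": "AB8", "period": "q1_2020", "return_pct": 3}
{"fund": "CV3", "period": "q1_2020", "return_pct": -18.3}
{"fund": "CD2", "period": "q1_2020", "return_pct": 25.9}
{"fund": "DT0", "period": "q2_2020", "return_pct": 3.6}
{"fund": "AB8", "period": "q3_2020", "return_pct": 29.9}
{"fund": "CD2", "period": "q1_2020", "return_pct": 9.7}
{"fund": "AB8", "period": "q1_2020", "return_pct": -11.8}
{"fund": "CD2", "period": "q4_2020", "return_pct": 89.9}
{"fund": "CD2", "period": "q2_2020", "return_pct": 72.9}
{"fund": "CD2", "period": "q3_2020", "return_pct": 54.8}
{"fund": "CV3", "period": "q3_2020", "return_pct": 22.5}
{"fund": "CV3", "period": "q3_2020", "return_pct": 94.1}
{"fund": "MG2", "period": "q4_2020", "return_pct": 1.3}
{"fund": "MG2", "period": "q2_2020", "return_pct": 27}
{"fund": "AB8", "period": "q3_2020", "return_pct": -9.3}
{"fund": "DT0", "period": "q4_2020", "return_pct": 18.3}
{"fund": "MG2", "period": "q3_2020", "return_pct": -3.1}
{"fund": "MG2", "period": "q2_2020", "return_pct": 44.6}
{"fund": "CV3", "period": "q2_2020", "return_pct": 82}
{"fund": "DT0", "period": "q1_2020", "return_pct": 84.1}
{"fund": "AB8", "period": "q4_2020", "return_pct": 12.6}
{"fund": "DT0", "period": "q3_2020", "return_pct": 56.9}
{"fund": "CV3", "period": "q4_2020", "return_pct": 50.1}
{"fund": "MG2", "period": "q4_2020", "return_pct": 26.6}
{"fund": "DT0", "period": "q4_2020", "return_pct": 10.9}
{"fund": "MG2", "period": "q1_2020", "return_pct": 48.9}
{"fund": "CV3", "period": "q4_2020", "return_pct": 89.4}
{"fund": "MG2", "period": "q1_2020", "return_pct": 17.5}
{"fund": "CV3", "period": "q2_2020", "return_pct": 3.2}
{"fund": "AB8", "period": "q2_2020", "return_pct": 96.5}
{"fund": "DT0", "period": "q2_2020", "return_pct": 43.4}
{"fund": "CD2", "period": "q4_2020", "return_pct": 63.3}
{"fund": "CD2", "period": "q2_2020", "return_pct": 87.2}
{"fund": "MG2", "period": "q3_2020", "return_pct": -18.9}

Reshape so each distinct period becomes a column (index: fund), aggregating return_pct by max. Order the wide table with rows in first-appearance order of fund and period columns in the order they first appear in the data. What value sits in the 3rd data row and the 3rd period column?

89.9

With rows in first-appearance order of fund, row 3 is fund=CD2. period columns in first-appearance order: q2_2020, q3_2020, q4_2020, q1_2020; column 3 is q4_2020.
Long rows with fund=CD2, period=q4_2020: max(89.9, 63.3) = 89.9.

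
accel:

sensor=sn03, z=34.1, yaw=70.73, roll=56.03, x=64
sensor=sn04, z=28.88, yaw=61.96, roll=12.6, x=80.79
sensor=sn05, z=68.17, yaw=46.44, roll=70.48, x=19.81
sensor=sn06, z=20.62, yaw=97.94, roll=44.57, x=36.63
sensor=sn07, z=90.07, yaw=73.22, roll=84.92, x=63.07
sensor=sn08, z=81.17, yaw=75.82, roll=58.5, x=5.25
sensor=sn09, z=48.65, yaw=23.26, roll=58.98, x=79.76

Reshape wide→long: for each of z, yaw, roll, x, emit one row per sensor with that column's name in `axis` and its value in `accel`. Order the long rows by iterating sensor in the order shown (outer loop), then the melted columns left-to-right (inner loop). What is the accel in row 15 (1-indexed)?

44.57

28 rows total (7 × 4). Row 15: index ⌊(15-1)/4⌋ = 3 into sensor → sn06; (15-1) mod 4 = 2 into the melted columns → roll.
So row 15 is (sn06, roll, 44.57); accel = 44.57.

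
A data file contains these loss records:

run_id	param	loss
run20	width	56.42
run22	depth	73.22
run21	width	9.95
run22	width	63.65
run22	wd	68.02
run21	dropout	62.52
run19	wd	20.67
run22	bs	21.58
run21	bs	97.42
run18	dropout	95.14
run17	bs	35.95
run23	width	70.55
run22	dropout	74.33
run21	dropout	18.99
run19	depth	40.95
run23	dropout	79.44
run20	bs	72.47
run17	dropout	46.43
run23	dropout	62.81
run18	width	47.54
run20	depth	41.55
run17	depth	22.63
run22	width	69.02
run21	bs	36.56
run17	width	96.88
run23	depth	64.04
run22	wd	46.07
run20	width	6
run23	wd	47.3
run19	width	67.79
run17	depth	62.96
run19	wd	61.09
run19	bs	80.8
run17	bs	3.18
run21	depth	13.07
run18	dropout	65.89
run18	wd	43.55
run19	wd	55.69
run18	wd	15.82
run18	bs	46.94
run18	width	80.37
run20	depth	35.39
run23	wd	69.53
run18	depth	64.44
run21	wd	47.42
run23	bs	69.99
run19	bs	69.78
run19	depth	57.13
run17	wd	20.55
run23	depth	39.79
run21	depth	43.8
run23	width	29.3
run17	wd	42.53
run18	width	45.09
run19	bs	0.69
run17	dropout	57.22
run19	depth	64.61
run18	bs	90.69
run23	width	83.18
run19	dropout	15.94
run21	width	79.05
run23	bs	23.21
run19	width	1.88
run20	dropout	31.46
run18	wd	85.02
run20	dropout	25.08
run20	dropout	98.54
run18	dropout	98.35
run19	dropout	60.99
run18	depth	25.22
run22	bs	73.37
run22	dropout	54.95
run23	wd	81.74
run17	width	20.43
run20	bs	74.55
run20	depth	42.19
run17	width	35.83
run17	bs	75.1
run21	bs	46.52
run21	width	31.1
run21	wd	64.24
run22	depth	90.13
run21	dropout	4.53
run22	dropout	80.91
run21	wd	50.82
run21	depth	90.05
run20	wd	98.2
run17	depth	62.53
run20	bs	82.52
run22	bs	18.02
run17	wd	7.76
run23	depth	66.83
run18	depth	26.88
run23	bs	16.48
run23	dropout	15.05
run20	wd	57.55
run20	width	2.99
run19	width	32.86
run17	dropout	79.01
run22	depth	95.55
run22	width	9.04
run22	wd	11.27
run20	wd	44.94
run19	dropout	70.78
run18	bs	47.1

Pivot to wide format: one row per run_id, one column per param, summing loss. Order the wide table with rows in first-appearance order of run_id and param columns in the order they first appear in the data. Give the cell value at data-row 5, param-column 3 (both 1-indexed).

With rows in first-appearance order of run_id, row 5 is run_id=run18. param columns in first-appearance order: width, depth, wd, dropout, bs; column 3 is wd.
Long rows with run_id=run18, param=wd: 43.55 + 15.82 + 85.02 = 144.39.

144.39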